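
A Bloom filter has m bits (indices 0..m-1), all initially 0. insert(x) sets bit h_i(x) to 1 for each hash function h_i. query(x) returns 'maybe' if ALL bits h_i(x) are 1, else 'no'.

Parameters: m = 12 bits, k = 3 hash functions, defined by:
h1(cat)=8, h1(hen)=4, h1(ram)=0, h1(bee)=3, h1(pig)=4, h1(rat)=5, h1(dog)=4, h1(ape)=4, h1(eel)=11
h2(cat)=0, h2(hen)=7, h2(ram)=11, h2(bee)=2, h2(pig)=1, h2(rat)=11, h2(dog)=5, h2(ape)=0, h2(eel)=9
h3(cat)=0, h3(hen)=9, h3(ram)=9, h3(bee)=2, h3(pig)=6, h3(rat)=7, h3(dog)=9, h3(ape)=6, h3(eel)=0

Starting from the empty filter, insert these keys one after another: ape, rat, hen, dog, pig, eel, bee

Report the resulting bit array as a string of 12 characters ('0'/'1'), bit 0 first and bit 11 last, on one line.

Answer: 111111110101

Derivation:
Start: bits=000000000000
After insert 'ape': sets bits 0 4 6 -> bits=100010100000
After insert 'rat': sets bits 5 7 11 -> bits=100011110001
After insert 'hen': sets bits 4 7 9 -> bits=100011110101
After insert 'dog': sets bits 4 5 9 -> bits=100011110101
After insert 'pig': sets bits 1 4 6 -> bits=110011110101
After insert 'eel': sets bits 0 9 11 -> bits=110011110101
After insert 'bee': sets bits 2 3 -> bits=111111110101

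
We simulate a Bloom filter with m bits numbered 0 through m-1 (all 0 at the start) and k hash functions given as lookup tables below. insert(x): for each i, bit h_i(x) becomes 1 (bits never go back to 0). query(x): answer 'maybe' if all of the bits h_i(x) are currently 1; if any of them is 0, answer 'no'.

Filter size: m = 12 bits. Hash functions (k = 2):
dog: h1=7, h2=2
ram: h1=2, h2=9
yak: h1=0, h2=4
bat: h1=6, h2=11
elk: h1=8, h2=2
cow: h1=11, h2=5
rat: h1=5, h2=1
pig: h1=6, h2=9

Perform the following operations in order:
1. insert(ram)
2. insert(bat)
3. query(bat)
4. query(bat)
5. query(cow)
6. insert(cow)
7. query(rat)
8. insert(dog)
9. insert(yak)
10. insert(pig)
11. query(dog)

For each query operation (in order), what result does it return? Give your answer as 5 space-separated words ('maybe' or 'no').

Start: bits=000000000000
Op 1: insert ram -> sets bits 2 9 -> bits=001000000100
Op 2: insert bat -> sets bits 6 11 -> bits=001000100101
Op 3: query bat -> checks bit6=1, bit11=1 (all 1) -> maybe
Op 4: query bat -> checks bit6=1, bit11=1 (all 1) -> maybe
Op 5: query cow -> checks bit5=0, bit11=1 (has a 0) -> no
Op 6: insert cow -> sets bits 5 11 -> bits=001001100101
Op 7: query rat -> checks bit1=0, bit5=1 (has a 0) -> no
Op 8: insert dog -> sets bits 2 7 -> bits=001001110101
Op 9: insert yak -> sets bits 0 4 -> bits=101011110101
Op 10: insert pig -> sets bits 6 9 -> bits=101011110101
Op 11: query dog -> checks bit2=1, bit7=1 (all 1) -> maybe
Query results in order: maybe maybe no no maybe

Answer: maybe maybe no no maybe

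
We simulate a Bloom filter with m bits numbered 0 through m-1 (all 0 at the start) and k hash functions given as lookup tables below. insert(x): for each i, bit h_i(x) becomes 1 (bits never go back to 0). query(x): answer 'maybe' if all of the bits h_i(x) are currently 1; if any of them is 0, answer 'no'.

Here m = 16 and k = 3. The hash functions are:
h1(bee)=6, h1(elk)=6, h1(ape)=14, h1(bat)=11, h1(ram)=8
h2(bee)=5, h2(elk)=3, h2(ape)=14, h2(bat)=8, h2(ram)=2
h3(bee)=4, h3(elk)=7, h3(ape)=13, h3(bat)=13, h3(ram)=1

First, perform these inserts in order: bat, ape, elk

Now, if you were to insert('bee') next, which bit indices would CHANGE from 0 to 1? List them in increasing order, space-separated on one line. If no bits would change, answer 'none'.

Start: bits=0000000000000000
After insert 'bat': sets bits 8 11 13 -> bits=0000000010010100
After insert 'ape': sets bits 13 14 -> bits=0000000010010110
After insert 'elk': sets bits 3 6 7 -> bits=0001001110010110
insert 'bee' would touch bits 4 5 6; currently bit4=0, bit5=0, bit6=1
Bits that are 0 among those (would change 0->1): 4 5

Answer: 4 5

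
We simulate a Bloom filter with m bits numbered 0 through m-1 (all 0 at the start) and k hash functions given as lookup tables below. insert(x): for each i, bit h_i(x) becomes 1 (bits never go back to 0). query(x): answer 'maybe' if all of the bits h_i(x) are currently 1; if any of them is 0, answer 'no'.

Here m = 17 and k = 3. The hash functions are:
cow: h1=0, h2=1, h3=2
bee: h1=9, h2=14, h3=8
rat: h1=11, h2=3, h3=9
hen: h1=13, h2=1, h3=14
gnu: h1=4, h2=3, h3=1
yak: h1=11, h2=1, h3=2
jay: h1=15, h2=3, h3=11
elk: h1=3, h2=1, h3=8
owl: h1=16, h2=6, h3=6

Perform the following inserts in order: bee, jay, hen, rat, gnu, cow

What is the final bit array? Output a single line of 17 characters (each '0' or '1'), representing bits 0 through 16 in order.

Answer: 11111000110101110

Derivation:
Start: bits=00000000000000000
After insert 'bee': sets bits 8 9 14 -> bits=00000000110000100
After insert 'jay': sets bits 3 11 15 -> bits=00010000110100110
After insert 'hen': sets bits 1 13 14 -> bits=01010000110101110
After insert 'rat': sets bits 3 9 11 -> bits=01010000110101110
After insert 'gnu': sets bits 1 3 4 -> bits=01011000110101110
After insert 'cow': sets bits 0 1 2 -> bits=11111000110101110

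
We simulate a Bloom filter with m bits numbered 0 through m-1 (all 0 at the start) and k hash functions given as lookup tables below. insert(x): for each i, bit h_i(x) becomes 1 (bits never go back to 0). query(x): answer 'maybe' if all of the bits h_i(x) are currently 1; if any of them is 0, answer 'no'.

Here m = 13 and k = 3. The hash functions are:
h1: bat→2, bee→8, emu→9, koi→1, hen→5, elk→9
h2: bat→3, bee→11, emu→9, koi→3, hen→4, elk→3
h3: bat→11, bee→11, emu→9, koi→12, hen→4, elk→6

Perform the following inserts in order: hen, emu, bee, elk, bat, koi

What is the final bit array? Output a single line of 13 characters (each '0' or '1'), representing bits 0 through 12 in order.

Start: bits=0000000000000
After insert 'hen': sets bits 4 5 -> bits=0000110000000
After insert 'emu': sets bits 9 -> bits=0000110001000
After insert 'bee': sets bits 8 11 -> bits=0000110011010
After insert 'elk': sets bits 3 6 9 -> bits=0001111011010
After insert 'bat': sets bits 2 3 11 -> bits=0011111011010
After insert 'koi': sets bits 1 3 12 -> bits=0111111011011

Answer: 0111111011011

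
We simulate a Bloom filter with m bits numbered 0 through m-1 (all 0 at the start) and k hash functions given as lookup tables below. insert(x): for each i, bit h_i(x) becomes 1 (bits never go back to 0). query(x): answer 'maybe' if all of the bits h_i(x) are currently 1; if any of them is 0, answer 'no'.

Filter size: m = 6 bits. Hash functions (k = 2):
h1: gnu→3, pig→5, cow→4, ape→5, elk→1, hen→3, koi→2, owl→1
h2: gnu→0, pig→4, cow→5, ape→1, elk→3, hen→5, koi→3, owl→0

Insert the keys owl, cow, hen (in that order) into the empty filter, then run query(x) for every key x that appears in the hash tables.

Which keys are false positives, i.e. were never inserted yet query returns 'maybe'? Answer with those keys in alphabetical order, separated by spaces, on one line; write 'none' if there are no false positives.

Start: bits=000000
After insert 'owl': sets bits 0 1 -> bits=110000
After insert 'cow': sets bits 4 5 -> bits=110011
After insert 'hen': sets bits 3 5 -> bits=110111
Not inserted: ape elk gnu koi pig — query each against bits=110111:
query ape: checks bit1=1, bit5=1 (all 1) -> maybe => FALSE POSITIVE
query elk: checks bit1=1, bit3=1 (all 1) -> maybe => FALSE POSITIVE
query gnu: checks bit0=1, bit3=1 (all 1) -> maybe => FALSE POSITIVE
query koi: checks bit2=0, bit3=1 (has a 0) -> no => not a false positive
query pig: checks bit4=1, bit5=1 (all 1) -> maybe => FALSE POSITIVE
False positives (alphabetical): ape elk gnu pig

Answer: ape elk gnu pig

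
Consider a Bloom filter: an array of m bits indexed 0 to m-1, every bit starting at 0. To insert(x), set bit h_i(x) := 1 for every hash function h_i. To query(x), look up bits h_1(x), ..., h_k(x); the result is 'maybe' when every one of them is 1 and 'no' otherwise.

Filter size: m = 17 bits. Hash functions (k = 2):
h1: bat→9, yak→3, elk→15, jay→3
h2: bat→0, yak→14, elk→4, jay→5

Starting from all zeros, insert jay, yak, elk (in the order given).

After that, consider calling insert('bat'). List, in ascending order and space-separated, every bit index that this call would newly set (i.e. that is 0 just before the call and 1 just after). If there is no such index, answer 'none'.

Start: bits=00000000000000000
After insert 'jay': sets bits 3 5 -> bits=00010100000000000
After insert 'yak': sets bits 3 14 -> bits=00010100000000100
After insert 'elk': sets bits 4 15 -> bits=00011100000000110
insert 'bat' would touch bits 0 9; currently bit0=0, bit9=0
Bits that are 0 among those (would change 0->1): 0 9

Answer: 0 9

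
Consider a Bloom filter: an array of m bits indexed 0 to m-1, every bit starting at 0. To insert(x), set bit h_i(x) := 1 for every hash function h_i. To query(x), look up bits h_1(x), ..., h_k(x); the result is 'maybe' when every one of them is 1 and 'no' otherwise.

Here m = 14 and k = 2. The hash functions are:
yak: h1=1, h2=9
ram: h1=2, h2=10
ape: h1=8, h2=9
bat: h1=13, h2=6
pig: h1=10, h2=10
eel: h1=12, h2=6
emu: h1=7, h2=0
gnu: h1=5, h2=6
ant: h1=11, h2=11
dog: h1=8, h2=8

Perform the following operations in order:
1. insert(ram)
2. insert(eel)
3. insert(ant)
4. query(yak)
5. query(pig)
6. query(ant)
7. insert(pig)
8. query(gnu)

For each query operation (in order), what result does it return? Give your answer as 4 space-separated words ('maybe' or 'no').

Answer: no maybe maybe no

Derivation:
Start: bits=00000000000000
Op 1: insert ram -> sets bits 2 10 -> bits=00100000001000
Op 2: insert eel -> sets bits 6 12 -> bits=00100010001010
Op 3: insert ant -> sets bits 11 -> bits=00100010001110
Op 4: query yak -> checks bit1=0, bit9=0 (has a 0) -> no
Op 5: query pig -> checks bit10=1 (all 1) -> maybe
Op 6: query ant -> checks bit11=1 (all 1) -> maybe
Op 7: insert pig -> sets bits 10 -> bits=00100010001110
Op 8: query gnu -> checks bit5=0, bit6=1 (has a 0) -> no
Query results in order: no maybe maybe no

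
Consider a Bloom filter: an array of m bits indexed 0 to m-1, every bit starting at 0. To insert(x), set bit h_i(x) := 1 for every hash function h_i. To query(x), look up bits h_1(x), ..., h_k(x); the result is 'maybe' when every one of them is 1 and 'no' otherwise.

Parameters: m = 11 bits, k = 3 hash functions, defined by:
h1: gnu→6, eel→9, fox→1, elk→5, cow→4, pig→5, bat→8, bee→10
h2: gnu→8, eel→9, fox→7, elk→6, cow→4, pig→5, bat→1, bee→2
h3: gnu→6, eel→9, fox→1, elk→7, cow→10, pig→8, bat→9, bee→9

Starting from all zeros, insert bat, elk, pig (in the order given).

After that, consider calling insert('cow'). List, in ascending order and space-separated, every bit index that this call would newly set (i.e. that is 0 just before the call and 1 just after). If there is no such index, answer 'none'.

Answer: 4 10

Derivation:
Start: bits=00000000000
After insert 'bat': sets bits 1 8 9 -> bits=01000000110
After insert 'elk': sets bits 5 6 7 -> bits=01000111110
After insert 'pig': sets bits 5 8 -> bits=01000111110
insert 'cow' would touch bits 4 10; currently bit4=0, bit10=0
Bits that are 0 among those (would change 0->1): 4 10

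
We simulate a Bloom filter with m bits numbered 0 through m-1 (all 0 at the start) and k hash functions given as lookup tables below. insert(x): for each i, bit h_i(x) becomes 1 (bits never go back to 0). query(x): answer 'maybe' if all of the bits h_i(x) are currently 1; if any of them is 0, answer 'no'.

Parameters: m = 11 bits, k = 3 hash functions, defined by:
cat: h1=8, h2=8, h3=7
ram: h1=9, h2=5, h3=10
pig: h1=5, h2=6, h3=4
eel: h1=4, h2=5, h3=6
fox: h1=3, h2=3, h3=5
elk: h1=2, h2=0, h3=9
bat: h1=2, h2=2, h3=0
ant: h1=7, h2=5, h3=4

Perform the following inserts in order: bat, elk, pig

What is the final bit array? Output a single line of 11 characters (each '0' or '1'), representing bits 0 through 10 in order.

Start: bits=00000000000
After insert 'bat': sets bits 0 2 -> bits=10100000000
After insert 'elk': sets bits 0 2 9 -> bits=10100000010
After insert 'pig': sets bits 4 5 6 -> bits=10101110010

Answer: 10101110010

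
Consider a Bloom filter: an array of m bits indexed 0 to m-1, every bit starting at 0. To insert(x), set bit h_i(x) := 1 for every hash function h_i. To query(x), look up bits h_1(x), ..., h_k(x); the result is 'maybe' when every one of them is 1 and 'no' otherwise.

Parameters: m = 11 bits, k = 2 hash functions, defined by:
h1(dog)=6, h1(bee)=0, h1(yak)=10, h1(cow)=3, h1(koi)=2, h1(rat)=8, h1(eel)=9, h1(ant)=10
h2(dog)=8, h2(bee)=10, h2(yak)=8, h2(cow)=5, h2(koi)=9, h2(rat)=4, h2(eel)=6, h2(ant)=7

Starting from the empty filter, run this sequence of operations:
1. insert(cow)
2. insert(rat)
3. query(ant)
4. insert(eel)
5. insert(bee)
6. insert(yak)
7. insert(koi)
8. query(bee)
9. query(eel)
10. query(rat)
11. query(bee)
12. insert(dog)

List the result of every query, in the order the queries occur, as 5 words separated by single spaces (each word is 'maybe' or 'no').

Start: bits=00000000000
Op 1: insert cow -> sets bits 3 5 -> bits=00010100000
Op 2: insert rat -> sets bits 4 8 -> bits=00011100100
Op 3: query ant -> checks bit7=0, bit10=0 (has a 0) -> no
Op 4: insert eel -> sets bits 6 9 -> bits=00011110110
Op 5: insert bee -> sets bits 0 10 -> bits=10011110111
Op 6: insert yak -> sets bits 8 10 -> bits=10011110111
Op 7: insert koi -> sets bits 2 9 -> bits=10111110111
Op 8: query bee -> checks bit0=1, bit10=1 (all 1) -> maybe
Op 9: query eel -> checks bit6=1, bit9=1 (all 1) -> maybe
Op 10: query rat -> checks bit4=1, bit8=1 (all 1) -> maybe
Op 11: query bee -> checks bit0=1, bit10=1 (all 1) -> maybe
Op 12: insert dog -> sets bits 6 8 -> bits=10111110111
Query results in order: no maybe maybe maybe maybe

Answer: no maybe maybe maybe maybe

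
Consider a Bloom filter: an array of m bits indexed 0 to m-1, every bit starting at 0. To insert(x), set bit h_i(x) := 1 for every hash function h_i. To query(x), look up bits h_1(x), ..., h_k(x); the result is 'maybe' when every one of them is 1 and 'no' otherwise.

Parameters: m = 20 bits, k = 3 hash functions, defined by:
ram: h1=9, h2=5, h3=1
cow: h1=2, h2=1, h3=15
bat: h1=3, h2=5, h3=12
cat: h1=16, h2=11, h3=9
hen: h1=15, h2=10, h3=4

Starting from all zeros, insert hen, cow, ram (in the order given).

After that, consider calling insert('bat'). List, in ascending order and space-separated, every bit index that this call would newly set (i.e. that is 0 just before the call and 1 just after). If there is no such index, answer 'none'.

Answer: 3 12

Derivation:
Start: bits=00000000000000000000
After insert 'hen': sets bits 4 10 15 -> bits=00001000001000010000
After insert 'cow': sets bits 1 2 15 -> bits=01101000001000010000
After insert 'ram': sets bits 1 5 9 -> bits=01101100011000010000
insert 'bat' would touch bits 3 5 12; currently bit3=0, bit5=1, bit12=0
Bits that are 0 among those (would change 0->1): 3 12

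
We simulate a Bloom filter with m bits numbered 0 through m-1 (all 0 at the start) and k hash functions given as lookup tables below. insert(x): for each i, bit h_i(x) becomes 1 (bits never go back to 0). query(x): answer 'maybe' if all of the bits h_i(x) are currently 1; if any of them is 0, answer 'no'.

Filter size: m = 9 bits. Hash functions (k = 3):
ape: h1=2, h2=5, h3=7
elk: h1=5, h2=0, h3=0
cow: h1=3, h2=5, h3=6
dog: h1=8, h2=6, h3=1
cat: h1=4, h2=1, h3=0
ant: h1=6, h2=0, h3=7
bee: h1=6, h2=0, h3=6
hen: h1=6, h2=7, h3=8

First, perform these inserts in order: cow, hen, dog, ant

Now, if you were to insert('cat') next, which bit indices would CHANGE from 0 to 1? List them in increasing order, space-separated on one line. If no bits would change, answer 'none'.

Answer: 4

Derivation:
Start: bits=000000000
After insert 'cow': sets bits 3 5 6 -> bits=000101100
After insert 'hen': sets bits 6 7 8 -> bits=000101111
After insert 'dog': sets bits 1 6 8 -> bits=010101111
After insert 'ant': sets bits 0 6 7 -> bits=110101111
insert 'cat' would touch bits 0 1 4; currently bit0=1, bit1=1, bit4=0
Bits that are 0 among those (would change 0->1): 4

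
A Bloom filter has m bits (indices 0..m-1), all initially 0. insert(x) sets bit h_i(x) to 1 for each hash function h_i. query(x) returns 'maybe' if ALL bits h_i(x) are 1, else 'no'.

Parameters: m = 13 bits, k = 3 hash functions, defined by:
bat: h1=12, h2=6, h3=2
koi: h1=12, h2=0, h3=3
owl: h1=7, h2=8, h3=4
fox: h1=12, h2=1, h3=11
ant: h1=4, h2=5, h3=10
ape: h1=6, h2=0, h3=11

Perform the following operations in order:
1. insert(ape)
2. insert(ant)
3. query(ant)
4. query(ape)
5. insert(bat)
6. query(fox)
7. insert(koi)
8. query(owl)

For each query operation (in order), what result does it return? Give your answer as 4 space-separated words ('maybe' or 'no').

Start: bits=0000000000000
Op 1: insert ape -> sets bits 0 6 11 -> bits=1000001000010
Op 2: insert ant -> sets bits 4 5 10 -> bits=1000111000110
Op 3: query ant -> checks bit4=1, bit5=1, bit10=1 (all 1) -> maybe
Op 4: query ape -> checks bit0=1, bit6=1, bit11=1 (all 1) -> maybe
Op 5: insert bat -> sets bits 2 6 12 -> bits=1010111000111
Op 6: query fox -> checks bit1=0, bit11=1, bit12=1 (has a 0) -> no
Op 7: insert koi -> sets bits 0 3 12 -> bits=1011111000111
Op 8: query owl -> checks bit4=1, bit7=0, bit8=0 (has a 0) -> no
Query results in order: maybe maybe no no

Answer: maybe maybe no no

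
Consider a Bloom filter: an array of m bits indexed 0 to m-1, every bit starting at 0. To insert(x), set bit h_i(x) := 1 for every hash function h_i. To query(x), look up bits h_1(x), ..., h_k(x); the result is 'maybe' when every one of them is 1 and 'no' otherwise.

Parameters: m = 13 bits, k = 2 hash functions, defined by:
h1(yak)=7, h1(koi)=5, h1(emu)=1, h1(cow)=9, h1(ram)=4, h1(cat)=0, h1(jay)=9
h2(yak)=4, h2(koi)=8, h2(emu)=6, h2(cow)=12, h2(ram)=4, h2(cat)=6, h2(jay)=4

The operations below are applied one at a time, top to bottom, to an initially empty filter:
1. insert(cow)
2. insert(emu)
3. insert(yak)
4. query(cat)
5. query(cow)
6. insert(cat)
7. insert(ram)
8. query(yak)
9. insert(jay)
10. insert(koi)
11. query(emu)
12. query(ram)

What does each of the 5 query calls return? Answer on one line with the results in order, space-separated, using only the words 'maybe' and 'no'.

Answer: no maybe maybe maybe maybe

Derivation:
Start: bits=0000000000000
Op 1: insert cow -> sets bits 9 12 -> bits=0000000001001
Op 2: insert emu -> sets bits 1 6 -> bits=0100001001001
Op 3: insert yak -> sets bits 4 7 -> bits=0100101101001
Op 4: query cat -> checks bit0=0, bit6=1 (has a 0) -> no
Op 5: query cow -> checks bit9=1, bit12=1 (all 1) -> maybe
Op 6: insert cat -> sets bits 0 6 -> bits=1100101101001
Op 7: insert ram -> sets bits 4 -> bits=1100101101001
Op 8: query yak -> checks bit4=1, bit7=1 (all 1) -> maybe
Op 9: insert jay -> sets bits 4 9 -> bits=1100101101001
Op 10: insert koi -> sets bits 5 8 -> bits=1100111111001
Op 11: query emu -> checks bit1=1, bit6=1 (all 1) -> maybe
Op 12: query ram -> checks bit4=1 (all 1) -> maybe
Query results in order: no maybe maybe maybe maybe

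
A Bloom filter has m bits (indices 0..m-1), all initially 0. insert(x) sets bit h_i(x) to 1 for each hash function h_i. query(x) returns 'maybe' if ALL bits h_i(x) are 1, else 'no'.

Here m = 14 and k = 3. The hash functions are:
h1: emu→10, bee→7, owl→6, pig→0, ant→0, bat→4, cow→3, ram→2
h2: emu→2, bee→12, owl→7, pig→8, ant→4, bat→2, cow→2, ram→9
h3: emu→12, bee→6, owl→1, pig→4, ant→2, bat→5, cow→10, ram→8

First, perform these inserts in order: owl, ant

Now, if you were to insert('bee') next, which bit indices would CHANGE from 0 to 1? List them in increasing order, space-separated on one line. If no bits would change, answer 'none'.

Answer: 12

Derivation:
Start: bits=00000000000000
After insert 'owl': sets bits 1 6 7 -> bits=01000011000000
After insert 'ant': sets bits 0 2 4 -> bits=11101011000000
insert 'bee' would touch bits 6 7 12; currently bit6=1, bit7=1, bit12=0
Bits that are 0 among those (would change 0->1): 12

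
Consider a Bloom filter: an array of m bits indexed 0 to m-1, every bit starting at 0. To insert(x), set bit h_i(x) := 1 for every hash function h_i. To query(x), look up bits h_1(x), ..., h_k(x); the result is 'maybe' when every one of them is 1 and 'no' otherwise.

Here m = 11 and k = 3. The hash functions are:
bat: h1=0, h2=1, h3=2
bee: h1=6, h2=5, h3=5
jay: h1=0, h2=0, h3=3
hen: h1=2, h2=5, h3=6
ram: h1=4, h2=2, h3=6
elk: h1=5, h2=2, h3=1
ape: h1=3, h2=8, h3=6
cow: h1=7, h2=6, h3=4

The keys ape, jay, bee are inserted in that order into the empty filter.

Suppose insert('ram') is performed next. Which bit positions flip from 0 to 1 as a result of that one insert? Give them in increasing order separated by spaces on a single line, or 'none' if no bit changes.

Start: bits=00000000000
After insert 'ape': sets bits 3 6 8 -> bits=00010010100
After insert 'jay': sets bits 0 3 -> bits=10010010100
After insert 'bee': sets bits 5 6 -> bits=10010110100
insert 'ram' would touch bits 2 4 6; currently bit2=0, bit4=0, bit6=1
Bits that are 0 among those (would change 0->1): 2 4

Answer: 2 4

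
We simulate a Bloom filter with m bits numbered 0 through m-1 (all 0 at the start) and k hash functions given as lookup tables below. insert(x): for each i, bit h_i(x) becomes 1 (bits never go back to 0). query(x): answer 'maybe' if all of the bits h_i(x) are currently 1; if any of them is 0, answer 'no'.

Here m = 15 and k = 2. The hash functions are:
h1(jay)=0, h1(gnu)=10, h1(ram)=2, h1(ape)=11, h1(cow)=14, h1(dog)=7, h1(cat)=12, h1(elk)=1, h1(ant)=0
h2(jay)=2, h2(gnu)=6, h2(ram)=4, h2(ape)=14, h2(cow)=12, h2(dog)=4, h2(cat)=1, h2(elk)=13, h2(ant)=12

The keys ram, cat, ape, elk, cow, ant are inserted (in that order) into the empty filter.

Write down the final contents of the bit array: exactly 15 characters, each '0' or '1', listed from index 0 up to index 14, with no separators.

Answer: 111010000001111

Derivation:
Start: bits=000000000000000
After insert 'ram': sets bits 2 4 -> bits=001010000000000
After insert 'cat': sets bits 1 12 -> bits=011010000000100
After insert 'ape': sets bits 11 14 -> bits=011010000001101
After insert 'elk': sets bits 1 13 -> bits=011010000001111
After insert 'cow': sets bits 12 14 -> bits=011010000001111
After insert 'ant': sets bits 0 12 -> bits=111010000001111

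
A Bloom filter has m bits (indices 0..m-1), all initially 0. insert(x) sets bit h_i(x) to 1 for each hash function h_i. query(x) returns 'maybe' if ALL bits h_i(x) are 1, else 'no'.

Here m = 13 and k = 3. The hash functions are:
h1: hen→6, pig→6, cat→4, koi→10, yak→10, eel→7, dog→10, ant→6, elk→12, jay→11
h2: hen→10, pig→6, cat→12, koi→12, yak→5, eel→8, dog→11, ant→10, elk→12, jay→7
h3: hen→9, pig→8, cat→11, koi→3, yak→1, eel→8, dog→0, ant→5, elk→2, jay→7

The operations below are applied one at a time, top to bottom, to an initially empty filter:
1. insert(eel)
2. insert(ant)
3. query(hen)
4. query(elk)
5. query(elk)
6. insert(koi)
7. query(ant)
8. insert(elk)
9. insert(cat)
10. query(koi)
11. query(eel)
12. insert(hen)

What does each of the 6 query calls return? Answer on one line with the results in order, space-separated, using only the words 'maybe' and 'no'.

Start: bits=0000000000000
Op 1: insert eel -> sets bits 7 8 -> bits=0000000110000
Op 2: insert ant -> sets bits 5 6 10 -> bits=0000011110100
Op 3: query hen -> checks bit6=1, bit9=0, bit10=1 (has a 0) -> no
Op 4: query elk -> checks bit2=0, bit12=0 (has a 0) -> no
Op 5: query elk -> checks bit2=0, bit12=0 (has a 0) -> no
Op 6: insert koi -> sets bits 3 10 12 -> bits=0001011110101
Op 7: query ant -> checks bit5=1, bit6=1, bit10=1 (all 1) -> maybe
Op 8: insert elk -> sets bits 2 12 -> bits=0011011110101
Op 9: insert cat -> sets bits 4 11 12 -> bits=0011111110111
Op 10: query koi -> checks bit3=1, bit10=1, bit12=1 (all 1) -> maybe
Op 11: query eel -> checks bit7=1, bit8=1 (all 1) -> maybe
Op 12: insert hen -> sets bits 6 9 10 -> bits=0011111111111
Query results in order: no no no maybe maybe maybe

Answer: no no no maybe maybe maybe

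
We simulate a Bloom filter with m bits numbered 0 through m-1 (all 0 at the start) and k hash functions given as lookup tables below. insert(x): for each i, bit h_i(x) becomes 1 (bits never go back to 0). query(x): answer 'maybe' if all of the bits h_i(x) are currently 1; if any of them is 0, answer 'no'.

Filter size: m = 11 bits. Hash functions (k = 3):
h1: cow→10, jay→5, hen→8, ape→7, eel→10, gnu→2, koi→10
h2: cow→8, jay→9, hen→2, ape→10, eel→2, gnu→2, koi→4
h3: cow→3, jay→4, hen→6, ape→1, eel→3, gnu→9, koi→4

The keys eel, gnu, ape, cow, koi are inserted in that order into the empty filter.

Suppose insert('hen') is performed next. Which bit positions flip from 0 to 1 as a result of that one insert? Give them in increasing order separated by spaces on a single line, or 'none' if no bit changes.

Answer: 6

Derivation:
Start: bits=00000000000
After insert 'eel': sets bits 2 3 10 -> bits=00110000001
After insert 'gnu': sets bits 2 9 -> bits=00110000011
After insert 'ape': sets bits 1 7 10 -> bits=01110001011
After insert 'cow': sets bits 3 8 10 -> bits=01110001111
After insert 'koi': sets bits 4 10 -> bits=01111001111
insert 'hen' would touch bits 2 6 8; currently bit2=1, bit6=0, bit8=1
Bits that are 0 among those (would change 0->1): 6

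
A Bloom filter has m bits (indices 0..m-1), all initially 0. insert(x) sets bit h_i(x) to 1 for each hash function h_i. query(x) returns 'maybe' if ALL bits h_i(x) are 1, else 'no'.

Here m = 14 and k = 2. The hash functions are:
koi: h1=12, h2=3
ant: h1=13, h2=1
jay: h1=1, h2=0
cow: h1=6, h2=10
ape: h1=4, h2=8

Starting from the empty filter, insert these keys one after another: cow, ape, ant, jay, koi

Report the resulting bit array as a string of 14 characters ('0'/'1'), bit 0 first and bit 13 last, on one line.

Start: bits=00000000000000
After insert 'cow': sets bits 6 10 -> bits=00000010001000
After insert 'ape': sets bits 4 8 -> bits=00001010101000
After insert 'ant': sets bits 1 13 -> bits=01001010101001
After insert 'jay': sets bits 0 1 -> bits=11001010101001
After insert 'koi': sets bits 3 12 -> bits=11011010101011

Answer: 11011010101011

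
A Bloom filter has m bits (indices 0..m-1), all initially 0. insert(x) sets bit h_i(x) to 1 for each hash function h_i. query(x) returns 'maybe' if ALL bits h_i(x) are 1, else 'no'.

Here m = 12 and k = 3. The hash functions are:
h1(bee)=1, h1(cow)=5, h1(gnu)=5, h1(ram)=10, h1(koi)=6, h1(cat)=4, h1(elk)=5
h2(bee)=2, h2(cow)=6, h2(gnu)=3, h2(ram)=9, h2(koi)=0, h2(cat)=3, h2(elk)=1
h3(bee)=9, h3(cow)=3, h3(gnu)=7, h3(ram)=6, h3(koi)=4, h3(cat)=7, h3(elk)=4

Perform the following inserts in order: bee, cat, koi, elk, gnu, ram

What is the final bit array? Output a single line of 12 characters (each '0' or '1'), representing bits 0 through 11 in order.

Answer: 111111110110

Derivation:
Start: bits=000000000000
After insert 'bee': sets bits 1 2 9 -> bits=011000000100
After insert 'cat': sets bits 3 4 7 -> bits=011110010100
After insert 'koi': sets bits 0 4 6 -> bits=111110110100
After insert 'elk': sets bits 1 4 5 -> bits=111111110100
After insert 'gnu': sets bits 3 5 7 -> bits=111111110100
After insert 'ram': sets bits 6 9 10 -> bits=111111110110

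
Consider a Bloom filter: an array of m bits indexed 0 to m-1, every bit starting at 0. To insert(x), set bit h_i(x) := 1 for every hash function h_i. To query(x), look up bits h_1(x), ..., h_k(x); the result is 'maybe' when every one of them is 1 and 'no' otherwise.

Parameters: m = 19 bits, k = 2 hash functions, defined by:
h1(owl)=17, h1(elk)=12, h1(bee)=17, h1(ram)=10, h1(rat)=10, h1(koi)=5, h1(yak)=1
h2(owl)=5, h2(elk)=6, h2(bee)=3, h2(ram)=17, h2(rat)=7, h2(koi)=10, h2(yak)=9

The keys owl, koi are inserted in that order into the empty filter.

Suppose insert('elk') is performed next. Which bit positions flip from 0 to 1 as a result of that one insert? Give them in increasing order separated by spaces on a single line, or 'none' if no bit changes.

Start: bits=0000000000000000000
After insert 'owl': sets bits 5 17 -> bits=0000010000000000010
After insert 'koi': sets bits 5 10 -> bits=0000010000100000010
insert 'elk' would touch bits 6 12; currently bit6=0, bit12=0
Bits that are 0 among those (would change 0->1): 6 12

Answer: 6 12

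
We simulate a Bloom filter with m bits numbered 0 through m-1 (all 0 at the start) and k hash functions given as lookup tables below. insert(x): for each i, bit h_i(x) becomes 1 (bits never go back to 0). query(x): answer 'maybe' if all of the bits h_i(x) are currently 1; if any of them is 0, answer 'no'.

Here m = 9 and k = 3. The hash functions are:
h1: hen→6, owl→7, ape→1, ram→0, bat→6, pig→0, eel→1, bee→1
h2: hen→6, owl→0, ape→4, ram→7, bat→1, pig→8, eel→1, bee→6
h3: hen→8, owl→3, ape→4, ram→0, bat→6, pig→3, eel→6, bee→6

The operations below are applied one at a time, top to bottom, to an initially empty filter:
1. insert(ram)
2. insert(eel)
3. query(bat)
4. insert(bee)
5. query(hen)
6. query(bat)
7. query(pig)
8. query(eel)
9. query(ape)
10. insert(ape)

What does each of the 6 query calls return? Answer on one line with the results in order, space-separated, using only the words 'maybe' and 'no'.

Answer: maybe no maybe no maybe no

Derivation:
Start: bits=000000000
Op 1: insert ram -> sets bits 0 7 -> bits=100000010
Op 2: insert eel -> sets bits 1 6 -> bits=110000110
Op 3: query bat -> checks bit1=1, bit6=1 (all 1) -> maybe
Op 4: insert bee -> sets bits 1 6 -> bits=110000110
Op 5: query hen -> checks bit6=1, bit8=0 (has a 0) -> no
Op 6: query bat -> checks bit1=1, bit6=1 (all 1) -> maybe
Op 7: query pig -> checks bit0=1, bit3=0, bit8=0 (has a 0) -> no
Op 8: query eel -> checks bit1=1, bit6=1 (all 1) -> maybe
Op 9: query ape -> checks bit1=1, bit4=0 (has a 0) -> no
Op 10: insert ape -> sets bits 1 4 -> bits=110010110
Query results in order: maybe no maybe no maybe no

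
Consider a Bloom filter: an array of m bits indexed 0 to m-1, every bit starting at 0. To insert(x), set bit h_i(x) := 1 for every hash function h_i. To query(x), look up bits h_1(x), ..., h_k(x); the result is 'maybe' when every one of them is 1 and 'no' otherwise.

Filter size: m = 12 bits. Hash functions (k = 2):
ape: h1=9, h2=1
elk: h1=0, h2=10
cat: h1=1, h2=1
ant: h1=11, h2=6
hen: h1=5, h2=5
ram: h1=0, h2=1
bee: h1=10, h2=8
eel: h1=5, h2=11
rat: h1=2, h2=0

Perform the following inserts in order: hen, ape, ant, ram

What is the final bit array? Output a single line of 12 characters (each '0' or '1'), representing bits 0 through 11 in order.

Answer: 110001100101

Derivation:
Start: bits=000000000000
After insert 'hen': sets bits 5 -> bits=000001000000
After insert 'ape': sets bits 1 9 -> bits=010001000100
After insert 'ant': sets bits 6 11 -> bits=010001100101
After insert 'ram': sets bits 0 1 -> bits=110001100101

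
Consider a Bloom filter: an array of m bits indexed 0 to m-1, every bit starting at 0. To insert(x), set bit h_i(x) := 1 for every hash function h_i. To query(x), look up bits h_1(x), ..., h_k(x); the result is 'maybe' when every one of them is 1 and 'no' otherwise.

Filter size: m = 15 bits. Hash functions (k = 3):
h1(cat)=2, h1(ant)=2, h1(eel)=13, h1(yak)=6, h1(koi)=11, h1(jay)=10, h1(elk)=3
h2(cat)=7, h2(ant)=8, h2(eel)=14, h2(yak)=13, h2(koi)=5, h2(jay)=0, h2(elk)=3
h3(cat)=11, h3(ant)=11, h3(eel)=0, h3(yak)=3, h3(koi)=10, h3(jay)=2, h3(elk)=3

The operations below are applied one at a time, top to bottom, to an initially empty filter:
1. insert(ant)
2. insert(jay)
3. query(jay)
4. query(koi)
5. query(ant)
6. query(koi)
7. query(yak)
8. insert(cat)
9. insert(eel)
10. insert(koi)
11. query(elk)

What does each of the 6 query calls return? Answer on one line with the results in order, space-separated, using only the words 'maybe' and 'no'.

Answer: maybe no maybe no no no

Derivation:
Start: bits=000000000000000
Op 1: insert ant -> sets bits 2 8 11 -> bits=001000001001000
Op 2: insert jay -> sets bits 0 2 10 -> bits=101000001011000
Op 3: query jay -> checks bit0=1, bit2=1, bit10=1 (all 1) -> maybe
Op 4: query koi -> checks bit5=0, bit10=1, bit11=1 (has a 0) -> no
Op 5: query ant -> checks bit2=1, bit8=1, bit11=1 (all 1) -> maybe
Op 6: query koi -> checks bit5=0, bit10=1, bit11=1 (has a 0) -> no
Op 7: query yak -> checks bit3=0, bit6=0, bit13=0 (has a 0) -> no
Op 8: insert cat -> sets bits 2 7 11 -> bits=101000011011000
Op 9: insert eel -> sets bits 0 13 14 -> bits=101000011011011
Op 10: insert koi -> sets bits 5 10 11 -> bits=101001011011011
Op 11: query elk -> checks bit3=0 (has a 0) -> no
Query results in order: maybe no maybe no no no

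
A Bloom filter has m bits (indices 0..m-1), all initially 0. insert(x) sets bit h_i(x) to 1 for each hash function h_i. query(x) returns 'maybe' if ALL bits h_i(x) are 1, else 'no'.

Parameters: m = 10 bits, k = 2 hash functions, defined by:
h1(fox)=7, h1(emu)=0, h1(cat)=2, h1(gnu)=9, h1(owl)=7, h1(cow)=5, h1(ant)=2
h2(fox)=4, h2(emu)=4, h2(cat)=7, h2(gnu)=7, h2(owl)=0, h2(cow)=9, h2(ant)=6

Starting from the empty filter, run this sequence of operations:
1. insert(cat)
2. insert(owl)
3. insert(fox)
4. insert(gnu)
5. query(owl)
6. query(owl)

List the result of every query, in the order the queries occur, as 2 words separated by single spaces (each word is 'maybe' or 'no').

Answer: maybe maybe

Derivation:
Start: bits=0000000000
Op 1: insert cat -> sets bits 2 7 -> bits=0010000100
Op 2: insert owl -> sets bits 0 7 -> bits=1010000100
Op 3: insert fox -> sets bits 4 7 -> bits=1010100100
Op 4: insert gnu -> sets bits 7 9 -> bits=1010100101
Op 5: query owl -> checks bit0=1, bit7=1 (all 1) -> maybe
Op 6: query owl -> checks bit0=1, bit7=1 (all 1) -> maybe
Query results in order: maybe maybe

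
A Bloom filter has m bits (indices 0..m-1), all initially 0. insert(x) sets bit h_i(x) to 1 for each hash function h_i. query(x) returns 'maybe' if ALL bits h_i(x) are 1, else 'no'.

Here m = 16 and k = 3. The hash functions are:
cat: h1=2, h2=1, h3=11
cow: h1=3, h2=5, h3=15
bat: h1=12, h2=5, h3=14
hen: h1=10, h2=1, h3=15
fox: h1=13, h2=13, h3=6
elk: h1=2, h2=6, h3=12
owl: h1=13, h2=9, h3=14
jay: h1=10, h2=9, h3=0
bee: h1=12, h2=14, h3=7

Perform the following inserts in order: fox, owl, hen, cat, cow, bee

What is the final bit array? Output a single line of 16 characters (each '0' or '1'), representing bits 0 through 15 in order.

Answer: 0111011101111111

Derivation:
Start: bits=0000000000000000
After insert 'fox': sets bits 6 13 -> bits=0000001000000100
After insert 'owl': sets bits 9 13 14 -> bits=0000001001000110
After insert 'hen': sets bits 1 10 15 -> bits=0100001001100111
After insert 'cat': sets bits 1 2 11 -> bits=0110001001110111
After insert 'cow': sets bits 3 5 15 -> bits=0111011001110111
After insert 'bee': sets bits 7 12 14 -> bits=0111011101111111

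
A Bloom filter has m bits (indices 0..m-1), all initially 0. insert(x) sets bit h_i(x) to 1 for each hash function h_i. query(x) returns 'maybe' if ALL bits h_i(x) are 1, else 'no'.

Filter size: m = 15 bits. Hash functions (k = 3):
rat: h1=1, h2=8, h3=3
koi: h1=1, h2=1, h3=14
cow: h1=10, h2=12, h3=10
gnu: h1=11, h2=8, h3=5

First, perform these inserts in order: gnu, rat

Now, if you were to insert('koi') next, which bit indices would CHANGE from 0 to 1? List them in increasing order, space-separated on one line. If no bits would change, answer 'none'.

Start: bits=000000000000000
After insert 'gnu': sets bits 5 8 11 -> bits=000001001001000
After insert 'rat': sets bits 1 3 8 -> bits=010101001001000
insert 'koi' would touch bits 1 14; currently bit1=1, bit14=0
Bits that are 0 among those (would change 0->1): 14

Answer: 14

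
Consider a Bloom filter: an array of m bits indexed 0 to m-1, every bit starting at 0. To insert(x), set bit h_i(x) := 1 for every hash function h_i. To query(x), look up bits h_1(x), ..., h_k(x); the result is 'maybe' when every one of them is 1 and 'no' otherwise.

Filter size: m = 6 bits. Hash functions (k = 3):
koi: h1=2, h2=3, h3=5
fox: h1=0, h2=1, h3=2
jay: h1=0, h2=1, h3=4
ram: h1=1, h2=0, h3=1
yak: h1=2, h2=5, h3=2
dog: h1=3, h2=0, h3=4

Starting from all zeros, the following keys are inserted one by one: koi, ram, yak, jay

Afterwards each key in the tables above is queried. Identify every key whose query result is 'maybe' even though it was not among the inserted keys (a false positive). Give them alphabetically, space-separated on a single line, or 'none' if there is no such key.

Answer: dog fox

Derivation:
Start: bits=000000
After insert 'koi': sets bits 2 3 5 -> bits=001101
After insert 'ram': sets bits 0 1 -> bits=111101
After insert 'yak': sets bits 2 5 -> bits=111101
After insert 'jay': sets bits 0 1 4 -> bits=111111
Not inserted: dog fox — query each against bits=111111:
query dog: checks bit0=1, bit3=1, bit4=1 (all 1) -> maybe => FALSE POSITIVE
query fox: checks bit0=1, bit1=1, bit2=1 (all 1) -> maybe => FALSE POSITIVE
False positives (alphabetical): dog fox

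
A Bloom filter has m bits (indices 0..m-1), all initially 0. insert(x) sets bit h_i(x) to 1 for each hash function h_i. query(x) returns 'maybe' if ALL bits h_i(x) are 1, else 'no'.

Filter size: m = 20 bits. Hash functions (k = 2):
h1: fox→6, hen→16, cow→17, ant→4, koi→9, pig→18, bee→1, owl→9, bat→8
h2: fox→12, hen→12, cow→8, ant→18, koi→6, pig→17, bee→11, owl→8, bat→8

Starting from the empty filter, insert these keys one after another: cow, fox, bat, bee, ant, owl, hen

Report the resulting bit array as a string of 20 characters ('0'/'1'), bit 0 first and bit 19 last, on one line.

Start: bits=00000000000000000000
After insert 'cow': sets bits 8 17 -> bits=00000000100000000100
After insert 'fox': sets bits 6 12 -> bits=00000010100010000100
After insert 'bat': sets bits 8 -> bits=00000010100010000100
After insert 'bee': sets bits 1 11 -> bits=01000010100110000100
After insert 'ant': sets bits 4 18 -> bits=01001010100110000110
After insert 'owl': sets bits 8 9 -> bits=01001010110110000110
After insert 'hen': sets bits 12 16 -> bits=01001010110110001110

Answer: 01001010110110001110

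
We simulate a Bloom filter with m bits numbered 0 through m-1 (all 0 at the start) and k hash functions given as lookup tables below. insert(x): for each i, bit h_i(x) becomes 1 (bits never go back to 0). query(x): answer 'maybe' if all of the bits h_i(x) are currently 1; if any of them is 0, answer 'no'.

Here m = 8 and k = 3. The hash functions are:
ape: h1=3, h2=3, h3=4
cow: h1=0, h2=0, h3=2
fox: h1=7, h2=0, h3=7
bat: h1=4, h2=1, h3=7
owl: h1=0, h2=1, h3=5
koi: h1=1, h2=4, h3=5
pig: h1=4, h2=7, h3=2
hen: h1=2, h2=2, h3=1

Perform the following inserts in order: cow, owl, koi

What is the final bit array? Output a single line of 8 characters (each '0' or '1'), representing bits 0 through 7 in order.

Start: bits=00000000
After insert 'cow': sets bits 0 2 -> bits=10100000
After insert 'owl': sets bits 0 1 5 -> bits=11100100
After insert 'koi': sets bits 1 4 5 -> bits=11101100

Answer: 11101100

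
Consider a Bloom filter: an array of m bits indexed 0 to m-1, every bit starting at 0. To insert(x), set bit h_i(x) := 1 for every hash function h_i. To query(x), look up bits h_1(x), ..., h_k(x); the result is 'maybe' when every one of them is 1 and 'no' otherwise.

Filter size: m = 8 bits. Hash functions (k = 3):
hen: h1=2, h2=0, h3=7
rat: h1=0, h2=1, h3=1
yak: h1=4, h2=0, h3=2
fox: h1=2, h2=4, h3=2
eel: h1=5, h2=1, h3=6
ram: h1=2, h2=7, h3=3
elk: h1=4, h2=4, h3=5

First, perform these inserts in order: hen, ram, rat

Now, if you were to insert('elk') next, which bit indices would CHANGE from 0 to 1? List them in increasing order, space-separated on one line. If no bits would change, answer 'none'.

Answer: 4 5

Derivation:
Start: bits=00000000
After insert 'hen': sets bits 0 2 7 -> bits=10100001
After insert 'ram': sets bits 2 3 7 -> bits=10110001
After insert 'rat': sets bits 0 1 -> bits=11110001
insert 'elk' would touch bits 4 5; currently bit4=0, bit5=0
Bits that are 0 among those (would change 0->1): 4 5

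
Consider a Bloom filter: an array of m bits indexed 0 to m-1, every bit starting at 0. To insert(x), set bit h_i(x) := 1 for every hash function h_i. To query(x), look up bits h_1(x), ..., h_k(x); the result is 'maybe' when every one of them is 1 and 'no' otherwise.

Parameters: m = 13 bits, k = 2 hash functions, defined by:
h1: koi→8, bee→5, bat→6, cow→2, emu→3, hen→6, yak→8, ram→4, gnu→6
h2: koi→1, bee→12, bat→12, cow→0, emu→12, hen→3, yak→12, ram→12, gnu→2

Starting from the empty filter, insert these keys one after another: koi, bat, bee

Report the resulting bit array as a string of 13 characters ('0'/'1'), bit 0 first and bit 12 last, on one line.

Start: bits=0000000000000
After insert 'koi': sets bits 1 8 -> bits=0100000010000
After insert 'bat': sets bits 6 12 -> bits=0100001010001
After insert 'bee': sets bits 5 12 -> bits=0100011010001

Answer: 0100011010001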